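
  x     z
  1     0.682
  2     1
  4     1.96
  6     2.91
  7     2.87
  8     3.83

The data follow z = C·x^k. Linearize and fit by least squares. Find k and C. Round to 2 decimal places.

k = 0.83, C = 0.63

Linearized form: ln z = k·ln x + ln C. From the 6 transformed points,
Σln x = 7.8966, Σ(ln x)² = 13.7233, Σln z = 3.7555, Σln x·ln z = 7.6908.
Equations: 13.7233·k + 7.8966·ln C = 7.6908;  7.8966·k + 6·ln C = 3.7555.
Slope k = (n·Σln x·ln z − Σln x·Σln z)/(n·Σ(ln x)² − (Σln x)²) = (6·7.6908 − 7.8966·3.7555)/19.9843 = 0.82509; ln C = (Σln z − k·Σln x)/n = -0.45996, so C = exp(-0.45996) = 0.63131.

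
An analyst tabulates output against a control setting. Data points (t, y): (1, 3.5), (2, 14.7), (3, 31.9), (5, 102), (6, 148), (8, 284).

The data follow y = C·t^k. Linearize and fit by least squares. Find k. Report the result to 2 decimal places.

k = 2.11

Linearized form: ln y = k·ln t + ln C. From the 6 transformed points,
XᵀX = [[11.8122, 7.2724]; [7.2724, 6]], rhs = [33.8113, 22.6744]ᵀ  (here Σln t = 7.2724, Σ(ln t)² = 11.8122, Σln y = 22.6744, Σln t·ln y = 33.8113).
Solving (det = 17.9853): k = 2.11120, ln C = 1.22015.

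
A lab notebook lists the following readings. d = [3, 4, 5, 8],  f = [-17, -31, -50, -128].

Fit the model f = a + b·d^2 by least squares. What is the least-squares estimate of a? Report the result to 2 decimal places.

With design matrix X, XᵀX = [[4, 114]; [114, 5058]] and Xᵀf = [-226, -10091]ᵀ.
Δ = 4·5058 − 114² = 7236.
a = ((-226)·5058 − 114·(-10091))/7236 = 1211/1206; b = (4·(-10091) − 114·(-226))/7236 = -3650/1809.

a = 1.00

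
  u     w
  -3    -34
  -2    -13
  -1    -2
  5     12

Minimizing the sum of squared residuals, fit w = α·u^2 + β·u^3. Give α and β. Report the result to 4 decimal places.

Normal-equation sums: Σu^2·u^2 = 723, Σu^2·u^3 = 2849, Σu^3·u^3 = 16419.
And Σu^2·w = -60, Σu^3·w = 2524.
Normal equations: [[723, 2849]; [2849, 16419]]·[α, β]ᵀ = [-60, 2524]ᵀ.
Δ = 723·16419 − 2849² = 3754136.
α = ((-60)·16419 − 2849·2524)/3754136 = -1022002/469267; β = (723·2524 − 2849·(-60))/3754136 = 249474/469267.

α = -2.1779, β = 0.5316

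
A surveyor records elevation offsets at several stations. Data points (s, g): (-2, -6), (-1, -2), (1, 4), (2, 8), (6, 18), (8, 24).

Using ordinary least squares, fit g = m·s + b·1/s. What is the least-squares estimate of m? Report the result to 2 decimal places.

m = 3.02

With design matrix A, AᵀA = [[110, 6]; [6, 1465/576]] and Aᵀg = [334, 19]ᵀ.
Determinant 110·(1465/576) − 6² = 70207/288.
m = (334·(1465/576) − 6·19)/(70207/288) = 211823/70207; b = (110·19 − 6·334)/(70207/288) = 24768/70207.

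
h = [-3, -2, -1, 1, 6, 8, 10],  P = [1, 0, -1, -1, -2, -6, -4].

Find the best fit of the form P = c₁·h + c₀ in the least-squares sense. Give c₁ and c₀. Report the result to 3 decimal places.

c₁ = -0.414, c₀ = -0.733

Setting ∂/∂c₁ … = 0 gives: 215·c₁ + 19·c₀ = -103;  19·c₁ + 7·c₀ = -13.
det = 215·7 − 19² = 1144.
c₁ = ((-103)·7 − 19·(-13))/1144 = -237/572; c₀ = (215·(-13) − 19·(-103))/1144 = -419/572.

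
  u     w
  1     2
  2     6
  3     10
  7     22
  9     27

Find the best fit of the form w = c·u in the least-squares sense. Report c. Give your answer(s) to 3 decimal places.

c = 3.063

Entries of MᵀM: Σu·u = 144.
Moment sums: Σu·w = 441.
So MᵀM·[c]ᵀ = Mᵀw: [[144]]·[c]ᵀ = [441]ᵀ.
Hence c = 441 / 144 ≈ 3.0625.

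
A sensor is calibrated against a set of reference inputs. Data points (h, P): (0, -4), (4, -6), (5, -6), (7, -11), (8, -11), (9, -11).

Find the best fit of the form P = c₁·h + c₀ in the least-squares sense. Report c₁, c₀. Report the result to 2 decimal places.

c₁ = -0.91, c₀ = -3.18

Sums needed: Σh·h = 235, Σh = 33, Σ1 = 6.
Right-hand side: Σh·P = -318, ΣP = -49.
Normal equations: [[235, 33]; [33, 6]]·[c₁, c₀]ᵀ = [-318, -49]ᵀ.
det = 235·6 − 33² = 321.
c₁ = ((-318)·6 − 33·(-49))/321 = -97/107; c₀ = (235·(-49) − 33·(-318))/321 = -1021/321.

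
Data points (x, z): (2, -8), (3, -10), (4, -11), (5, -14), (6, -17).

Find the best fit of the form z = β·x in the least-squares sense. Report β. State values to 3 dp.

β = -2.911

Entries of AᵀA: Σx·x = 90.
For Aᵀz: Σx·z = -262.
Hence β = -262 / 90 ≈ -2.91111.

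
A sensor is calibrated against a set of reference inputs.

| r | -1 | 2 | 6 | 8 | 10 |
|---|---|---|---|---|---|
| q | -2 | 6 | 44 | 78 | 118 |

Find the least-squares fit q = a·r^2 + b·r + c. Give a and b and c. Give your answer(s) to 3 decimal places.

a = 1.058, b = 1.382, c = -1.503

Entries of AᵀA: Σr^2·r^2 = 15409, Σr^2·r = 1735, Σr^2 = 205, Σr·r = 205, Σr = 25, Σ1 = 5.
Right-hand side: Σr^2·q = 18398, Σr·q = 2082, Σq = 244.
So AᵀA·[a, b, c]ᵀ = Aᵀq: [[15409, 1735, 205]; [1735, 205, 25]; [205, 25, 5]]·[a, b, c]ᵀ = [18398, 2082, 244]ᵀ.
Row-reducing yields a = 2975/2811, b = 19427/14055, c = -7042/4685.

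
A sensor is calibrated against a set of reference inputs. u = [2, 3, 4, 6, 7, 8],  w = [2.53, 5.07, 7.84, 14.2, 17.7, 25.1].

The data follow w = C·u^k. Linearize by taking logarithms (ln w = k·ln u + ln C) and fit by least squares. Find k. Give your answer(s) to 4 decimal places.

k = 1.5913

Let Y = ln w. Fitting Y = k·ln u + ln C by least squares:
AᵀA = [[14.9303, 8.9952]; [8.9952, 6]], rhs = [22.3290, 13.3605]ᵀ  (here Σln u = 8.9952, Σ(ln u)² = 14.9303, Σln w = 13.3605, Σln u·ln w = 22.3290).
Δ = 14.9303·6 − (8.9952)² = 8.6686; k = (22.3290·6 − 8.9952·13.3605)/8.6686 = 1.59128, ln C = (14.9303·13.3605 − 8.9952·22.3290)/8.6686 = -0.15889.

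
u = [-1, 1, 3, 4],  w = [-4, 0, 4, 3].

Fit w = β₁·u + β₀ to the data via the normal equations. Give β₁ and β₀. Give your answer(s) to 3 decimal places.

Compute the Gram sums: Σu·u = 27, Σu = 7, Σ1 = 4.
Right-hand side: Σu·w = 28, Σw = 3.
XᵀX·[β₁, β₀]ᵀ = Xᵀw becomes [[27, 7]; [7, 4]]·[β₁, β₀]ᵀ = [28, 3]ᵀ.
Eliminating β₀: 4·(row 1) − 7·(row 2) gives 59·β₁ = 4·28 − 7·3 = 91, so β₁ = 91/59.
Then β₀ = (3 − 7·(91/59))/4 = -115/59.

β₁ = 1.542, β₀ = -1.949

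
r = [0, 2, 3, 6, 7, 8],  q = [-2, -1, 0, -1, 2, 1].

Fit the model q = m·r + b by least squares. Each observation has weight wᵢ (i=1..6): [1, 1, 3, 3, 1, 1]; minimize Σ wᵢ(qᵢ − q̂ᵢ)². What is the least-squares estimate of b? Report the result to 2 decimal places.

b = -1.45

Entries of AᵀWA: Σwᵢ·r·r = 252, Σwᵢ·r = 44, Σwᵢ·1 = 10.
And Σwᵢ·r·q = 2, Σwᵢ·q = -3.
Normal equations: [[252, 44]; [44, 10]]·[m, b]ᵀ = [2, -3]ᵀ.
Δ = 252·10 − 44² = 584.
m = (2·10 − 44·(-3))/584 = 19/73; b = (252·(-3) − 44·2)/584 = -211/146.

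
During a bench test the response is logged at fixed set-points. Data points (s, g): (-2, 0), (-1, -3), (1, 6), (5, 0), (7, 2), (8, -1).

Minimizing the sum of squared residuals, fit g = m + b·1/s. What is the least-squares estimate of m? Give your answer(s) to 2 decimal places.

m = 0.69

With design matrix A, AᵀA = [[6, -9/280]; [-9/280, 182361/78400]] and Aᵀg = [4, 513/56]ᵀ.
Eliminating b: (182361/78400)·(row 1) − (-9/280)·(row 2) gives (218817/15680)·m = (182361/78400)·4 − (-9/280)·(513/56) = 752529/78400, so m = 250843/364695.
Then b = ((513/56) − (-9/280)·(250843/364695))/(182361/78400) = 95984/24313.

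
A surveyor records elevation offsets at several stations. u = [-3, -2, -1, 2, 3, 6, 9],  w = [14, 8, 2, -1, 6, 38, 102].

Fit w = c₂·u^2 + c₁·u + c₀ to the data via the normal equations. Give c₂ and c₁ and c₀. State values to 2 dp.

Setting ∂/∂c₂ … = 0 gives: 8052·c₂ + 944·c₁ + 144·c₀ = 9840;  944·c₂ + 144·c₁ + 14·c₀ = 1102;  144·c₂ + 14·c₁ + 7·c₀ = 169.
(Σu^2·u^2 = 8052, Σu^2·u = 944, Σu^2 = 144, Σu·u = 144, Σu = 14, Σ1 = 7, Σu^2·w = 9840, Σu·w = 1102, Σw = 169.)
Inverting the 3×3 Gram matrix, [c₂, c₁, c₀]ᵀ = [103676/70031, -125067/70031, -191881/70031]ᵀ.

c₂ = 1.48, c₁ = -1.79, c₀ = -2.74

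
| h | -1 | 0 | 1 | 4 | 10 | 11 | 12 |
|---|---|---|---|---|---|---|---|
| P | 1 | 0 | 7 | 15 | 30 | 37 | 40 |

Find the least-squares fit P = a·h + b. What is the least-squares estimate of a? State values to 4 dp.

a = 3.0191

Entries of XᵀX: Σh·h = 383, Σh = 37, Σ1 = 7.
And Σh·P = 1253, ΣP = 130.
det = 383·7 − 37² = 1312.
a = (1253·7 − 37·130)/1312 = 3961/1312; b = (383·130 − 37·1253)/1312 = 3429/1312.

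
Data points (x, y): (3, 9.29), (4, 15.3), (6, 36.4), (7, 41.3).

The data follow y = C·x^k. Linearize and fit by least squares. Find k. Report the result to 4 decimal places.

k = 1.8406

Taking logs, ln y = k·ln x + ln C, so regress ln y on ln x.
AᵀA = [[10.1257, 6.2226]; [6.2226, 4]], rhs = [19.9114, 12.2722]ᵀ  (here Σln x = 6.2226, Σ(ln x)² = 10.1257, Σln y = 12.2722, Σln x·ln y = 19.9114).
Slope k = (n·Σln x·ln y − Σln x·Σln y)/(n·Σ(ln x)² − (Σln x)²) = (4·19.9114 − 6.2226·12.2722)/1.7825 = 1.84061; ln C = (Σln y − k·Σln x)/n = 0.20473.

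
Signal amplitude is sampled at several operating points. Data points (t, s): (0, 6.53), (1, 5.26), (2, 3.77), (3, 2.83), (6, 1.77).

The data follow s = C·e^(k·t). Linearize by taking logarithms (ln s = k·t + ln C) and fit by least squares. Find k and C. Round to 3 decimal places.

Taking logs, ln s = k·t + ln C, so regress ln s on t.
Σt = 12.0000, Σ(t)² = 50.0000, Σln s = 6.4749, Σt·ln s = 10.8610.
Equations: 50.0000·k + 12.0000·ln C = 10.8610;  12.0000·k + 5·ln C = 6.4749.
Δ = 50.0000·5 − (12.0000)² = 106.0000; k = (10.8610·5 − 12.0000·6.4749)/106.0000 = -0.22069, ln C = (50.0000·6.4749 − 12.0000·10.8610)/106.0000 = 1.82464, so C = exp(1.82464) = 6.20055.

k = -0.221, C = 6.201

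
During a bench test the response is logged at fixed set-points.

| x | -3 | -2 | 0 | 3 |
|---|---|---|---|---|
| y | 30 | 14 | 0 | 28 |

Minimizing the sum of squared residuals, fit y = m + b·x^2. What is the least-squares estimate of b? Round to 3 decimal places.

b = 3.193

The normal system AᵀA·[m, b]ᵀ = Aᵀy is [[4, 22]; [22, 178]]·[m, b]ᵀ = [72, 578]ᵀ.
Determinant 4·178 − 22² = 228.
m = (72·178 − 22·578)/228 = 25/57; b = (4·578 − 22·72)/228 = 182/57.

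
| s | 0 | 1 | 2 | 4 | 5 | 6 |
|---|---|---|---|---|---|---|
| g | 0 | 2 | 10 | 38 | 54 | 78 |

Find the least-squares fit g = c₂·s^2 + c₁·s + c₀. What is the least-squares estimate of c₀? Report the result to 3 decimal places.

Entries of XᵀX: Σs^2·s^2 = 2194, Σs^2·s = 414, Σs^2 = 82, Σs·s = 82, Σs = 18, Σ1 = 6.
Right-hand side: Σs^2·g = 4808, Σs·g = 912, Σg = 182.
So XᵀX·[c₂, c₁, c₀]ᵀ = Xᵀg: [[2194, 414, 82]; [414, 82, 18]; [82, 18, 6]]·[c₂, c₁, c₀]ᵀ = [4808, 912, 182]ᵀ.
Row-reducing yields c₂ = 187/98, c₁ = 159/98, c₀ = -30/49.

c₀ = -0.612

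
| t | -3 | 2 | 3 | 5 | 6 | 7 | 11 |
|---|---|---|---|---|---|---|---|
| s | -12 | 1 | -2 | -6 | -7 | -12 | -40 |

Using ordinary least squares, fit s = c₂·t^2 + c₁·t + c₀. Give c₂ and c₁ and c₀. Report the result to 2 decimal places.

Compute the Gram sums: Σt^2·t^2 = 19141, Σt^2·t = 2023, Σt^2 = 253, Σt·t = 253, Σt = 31, Σ1 = 7.
Right-hand side: Σt^2·s = -5952, Σt·s = -564, Σs = -78.
Solving the 3×3 system (Gaussian elimination) gives c₂ = -85/176, c₁ = 2975/1584, c₀ = -397/198.

c₂ = -0.48, c₁ = 1.88, c₀ = -2.01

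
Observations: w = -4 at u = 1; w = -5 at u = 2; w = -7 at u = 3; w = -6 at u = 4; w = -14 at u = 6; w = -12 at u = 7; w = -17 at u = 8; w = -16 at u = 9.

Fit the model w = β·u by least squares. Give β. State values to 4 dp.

β = -1.9500

From the data, Σu·u = 260.
For Mᵀw: Σu·w = -507.
β = (-507)/260 = -1.95.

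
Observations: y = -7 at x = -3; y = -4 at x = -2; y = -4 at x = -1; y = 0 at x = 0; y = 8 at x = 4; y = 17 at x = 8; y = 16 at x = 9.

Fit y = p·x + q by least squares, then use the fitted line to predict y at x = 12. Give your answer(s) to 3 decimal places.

ŷ = 23.675

Compute the Gram sums: Σx·x = 175, Σx = 15, Σ1 = 7.
For Aᵀy: Σx·y = 345, Σy = 26.
So AᵀA·[p, q]ᵀ = Aᵀy: [[175, 15]; [15, 7]]·[p, q]ᵀ = [345, 26]ᵀ.
Δ = 175·7 − 15² = 1000.
p = (345·7 − 15·26)/1000 = 81/40; q = (175·26 − 15·345)/1000 = -5/8.
At x = 12: ŷ = (81/40)·(12) + (-5/8)·(1) = 947/40.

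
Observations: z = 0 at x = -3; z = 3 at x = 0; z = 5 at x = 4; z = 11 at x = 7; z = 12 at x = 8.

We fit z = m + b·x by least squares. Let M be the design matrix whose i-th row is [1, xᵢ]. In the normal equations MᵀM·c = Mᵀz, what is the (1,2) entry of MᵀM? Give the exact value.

16

Row 1 ↔ basis 1, column 2 ↔ basis x, so (MᵀM)_{1,2} = Σᵢ x = (1)·(-3) + (1)·(0) + (1)·(4) + (1)·(7) + (1)·(8) = 16.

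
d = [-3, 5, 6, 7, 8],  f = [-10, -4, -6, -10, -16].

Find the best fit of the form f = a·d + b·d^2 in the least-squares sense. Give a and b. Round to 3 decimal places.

a = 1.805, b = -0.474

Entries of XᵀX: Σd·d = 183, Σd·d^2 = 1169, Σd^2·d^2 = 8499.
And Σd·f = -224, Σd^2·f = -1920.
Determinant 183·8499 − 1169² = 188756.
a = ((-224)·8499 − 1169·(-1920))/188756 = 85176/47189; b = (183·(-1920) − 1169·(-224))/188756 = -22376/47189.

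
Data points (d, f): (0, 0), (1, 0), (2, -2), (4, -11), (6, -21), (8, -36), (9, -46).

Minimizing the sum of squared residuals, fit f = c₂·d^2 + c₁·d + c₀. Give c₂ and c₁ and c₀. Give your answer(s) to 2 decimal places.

c₂ = -0.50, c₁ = -0.60, c₀ = 0.54

Forming AᵀA = [[12226, 1530, 202]; [1530, 202, 30]; [202, 30, 7]] and Aᵀf = [-6970, -876, -116]ᵀ gives AᵀA·[c₂, c₁, c₀]ᵀ = Aᵀf.
Inverting the 3×3 Gram matrix, [c₂, c₁, c₀]ᵀ = [-25079/49764, -9959/16588, 521/957]ᵀ.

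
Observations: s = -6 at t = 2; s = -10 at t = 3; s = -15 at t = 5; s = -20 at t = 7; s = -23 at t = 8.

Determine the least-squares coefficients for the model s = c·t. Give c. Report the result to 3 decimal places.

c = -2.921

AᵀA·[c]ᵀ = Aᵀs reads: 151·c = -441.
Hence c = -441 / 151 ≈ -2.92053.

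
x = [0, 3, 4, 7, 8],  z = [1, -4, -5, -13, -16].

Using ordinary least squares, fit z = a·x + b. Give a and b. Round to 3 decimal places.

a = -2.141, b = 2.019

Setting ∂/∂a … = 0 gives: 138·a + 22·b = -251;  22·a + 5·b = -37.
(Σx·x = 138, Σx = 22, Σ1 = 5, Σx·z = -251, Σz = -37.)
Determinant 138·5 − 22² = 206.
a = ((-251)·5 − 22·(-37))/206 = -441/206; b = (138·(-37) − 22·(-251))/206 = 208/103.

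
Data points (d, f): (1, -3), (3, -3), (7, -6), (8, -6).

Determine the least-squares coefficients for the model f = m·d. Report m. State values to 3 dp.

Setting ∂/∂m … = 0 gives: 123·m = -102.
Hence m = -102 / 123 ≈ -0.829268.

m = -0.829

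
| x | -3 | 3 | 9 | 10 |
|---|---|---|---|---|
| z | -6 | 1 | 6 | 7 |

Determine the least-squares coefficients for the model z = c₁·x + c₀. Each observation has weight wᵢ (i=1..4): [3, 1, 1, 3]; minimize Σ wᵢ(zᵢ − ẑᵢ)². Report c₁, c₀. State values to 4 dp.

MᵀWM·[c₁, c₀]ᵀ = MᵀWz reads: 417·c₁ + 33·c₀ = 321;  33·c₁ + 8·c₀ = 10.
(Σwᵢ·x·x = 417, Σwᵢ·x = 33, Σwᵢ·1 = 8, Σwᵢ·x·z = 321, Σwᵢ·z = 10.)
Eliminating c₀: 8·(row 1) − 33·(row 2) gives 2247·c₁ = 8·321 − 33·10 = 2238, so c₁ = 746/749.
Then c₀ = (10 − 33·(746/749))/8 = -2141/749.

c₁ = 0.9960, c₀ = -2.8585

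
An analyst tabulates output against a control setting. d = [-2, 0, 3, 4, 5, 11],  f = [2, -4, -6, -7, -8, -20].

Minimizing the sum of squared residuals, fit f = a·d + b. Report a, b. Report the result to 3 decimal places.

Entries of MᵀM: Σd·d = 175, Σd = 21, Σ1 = 6.
Right-hand side: Σd·f = -310, Σf = -43.
Normal equations: [[175, 21]; [21, 6]]·[a, b]ᵀ = [-310, -43]ᵀ.
Δ = 175·6 − 21² = 609.
a = ((-310)·6 − 21·(-43))/609 = -11/7; b = (175·(-43) − 21·(-310))/609 = -5/3.

a = -1.571, b = -1.667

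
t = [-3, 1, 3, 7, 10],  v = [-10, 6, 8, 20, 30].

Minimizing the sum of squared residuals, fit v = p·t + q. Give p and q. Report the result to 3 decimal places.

p = 2.961, q = 0.140

Normal-equation sums: Σt·t = 168, Σt = 18, Σ1 = 5.
Right-hand side: Σt·v = 500, Σv = 54.
So AᵀA·[p, q]ᵀ = Aᵀv: [[168, 18]; [18, 5]]·[p, q]ᵀ = [500, 54]ᵀ.
det = 168·5 − 18² = 516.
p = (500·5 − 18·54)/516 = 382/129; q = (168·54 − 18·500)/516 = 6/43.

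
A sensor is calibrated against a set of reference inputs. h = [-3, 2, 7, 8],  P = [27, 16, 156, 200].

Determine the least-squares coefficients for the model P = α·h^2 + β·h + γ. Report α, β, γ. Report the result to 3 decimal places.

From the data, Σh^2·h^2 = 6594, Σh^2·h = 836, Σh^2 = 126, Σh·h = 126, Σh = 14, Σ1 = 4.
For AᵀP: Σh^2·P = 20751, Σh·P = 2643, ΣP = 399.
Inverting the 3×3 Gram matrix, [α, β, γ]ᵀ = [27537/9220, 1599/1844, 24297/9220]ᵀ.

α = 2.987, β = 0.867, γ = 2.635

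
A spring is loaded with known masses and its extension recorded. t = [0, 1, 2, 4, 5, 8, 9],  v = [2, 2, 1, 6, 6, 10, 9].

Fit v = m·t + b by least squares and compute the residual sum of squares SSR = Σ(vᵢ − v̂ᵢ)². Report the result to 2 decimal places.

SSR = 7.99

MᵀM·[m, b]ᵀ = Mᵀv reads: 191·m + 29·b = 219;  29·m + 7·b = 36.
det = 191·7 − 29² = 496.
m = (219·7 − 29·36)/496 = 489/496; b = (191·36 − 29·219)/496 = 525/496.
Residuals: 467/496, -11/248, -1007/496, 495/496, 3/248, 523/496, -231/248; SSR = 3961/496.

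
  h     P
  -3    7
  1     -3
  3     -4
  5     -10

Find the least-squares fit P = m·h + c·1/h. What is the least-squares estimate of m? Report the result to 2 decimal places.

The normal system MᵀM·[m, c]ᵀ = MᵀP is [[44, 4]; [4, 284/225]]·[m, c]ᵀ = [-86, -26/3]ᵀ.
det = 44·(284/225) − 4² = 8896/225.
m = ((-86)·(284/225) − 4·(-26/3))/(8896/225) = -1039/556; c = (44·(-26/3) − 4·(-86))/(8896/225) = -525/556.

m = -1.87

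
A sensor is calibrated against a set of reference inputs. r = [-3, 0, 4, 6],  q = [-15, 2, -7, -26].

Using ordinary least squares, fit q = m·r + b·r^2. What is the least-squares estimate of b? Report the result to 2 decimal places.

Sums needed: Σr·r = 61, Σr·r^2 = 253, Σr^2·r^2 = 1633.
Right-hand side: Σr·q = -139, Σr^2·q = -1183.
MᵀM·[m, b]ᵀ = Mᵀq becomes [[61, 253]; [253, 1633]]·[m, b]ᵀ = [-139, -1183]ᵀ.
Δ = 61·1633 − 253² = 35604.
m = ((-139)·1633 − 253·(-1183))/35604 = 262/129; b = (61·(-1183) − 253·(-139))/35604 = -3083/2967.

b = -1.04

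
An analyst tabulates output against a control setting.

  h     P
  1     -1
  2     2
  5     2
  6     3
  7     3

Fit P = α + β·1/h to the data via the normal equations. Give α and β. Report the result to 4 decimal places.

α = 3.5337, β = -4.3136

AᵀA·[α, β]ᵀ = AᵀP reads: 5·α + (211/105)·β = 9;  (211/105)·α + (29507/22050)·β = 93/70.
det = 5·(29507/22050) − (211/105)² = 58493/22050.
α = (9·(29507/22050) − (211/105)·(93/70))/(58493/22050) = 206694/58493; β = (5·(93/70) − (211/105)·9)/(58493/22050) = -252315/58493.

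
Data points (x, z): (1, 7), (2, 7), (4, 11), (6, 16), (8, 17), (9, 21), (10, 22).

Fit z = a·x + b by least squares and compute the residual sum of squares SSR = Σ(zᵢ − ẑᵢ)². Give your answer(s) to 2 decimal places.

SSR = 5.59

Forming AᵀA = [[302, 40]; [40, 7]] and Aᵀz = [706, 101]ᵀ gives AᵀA·[a, b]ᵀ = Aᵀz.
Δ = 302·7 − 40² = 514.
a = (706·7 − 40·101)/514 = 451/257; b = (302·101 − 40·706)/514 = 1131/257.
Residuals: 217/257, -234/257, -108/257, 275/257, -370/257, 207/257, 13/257; SSR = 1436/257.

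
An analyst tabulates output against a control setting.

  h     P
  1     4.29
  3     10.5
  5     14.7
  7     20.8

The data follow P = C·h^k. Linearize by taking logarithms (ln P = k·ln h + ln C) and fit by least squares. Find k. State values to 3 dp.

k = 0.796

Linearized form: ln P = k·ln h + ln C. From the 4 transformed points,
AᵀA = [[7.5838, 4.6540]; [4.6540, 4]], rhs = [12.8149, 9.5305]ᵀ  (here Σln h = 4.6540, Σ(ln h)² = 7.5838, Σln P = 9.5305, Σln h·ln P = 12.8149).
Solving (det = 8.6759): k = 0.79592, ln C = 1.45657.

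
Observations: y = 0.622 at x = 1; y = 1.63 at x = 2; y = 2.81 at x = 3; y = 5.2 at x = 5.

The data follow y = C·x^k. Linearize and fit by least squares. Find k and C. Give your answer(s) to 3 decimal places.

With ln yᵢ as the transformed response and ln xᵢ as the regressor:
AᵀA = [[4.2777, 3.4012]; [3.4012, 4]], rhs = [4.1271, 2.6956]ᵀ  (here Σln x = 3.4012, Σ(ln x)² = 4.2777, Σln y = 2.6956, Σln x·ln y = 4.1271).
Solving (det = 5.5426): k = 1.32433, ln C = -0.45218, so C = exp(-0.45218) = 0.63624.

k = 1.324, C = 0.636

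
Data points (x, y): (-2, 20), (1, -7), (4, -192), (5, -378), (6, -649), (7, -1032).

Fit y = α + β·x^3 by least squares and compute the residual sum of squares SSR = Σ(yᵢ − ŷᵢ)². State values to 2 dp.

SSR = 12.77

Compute the Gram sums: Σ1 = 6, Σx^3 = 741, Σx^3·x^3 = 184091.
And Σy = -2238, Σx^3·y = -553865.
AᵀA·[α, β]ᵀ = Aᵀy becomes [[6, 741]; [741, 184091]]·[α, β]ᵀ = [-2238, -553865]ᵀ.
Δ = 6·184091 − 741² = 555465.
α = ((-2238)·184091 − 741·(-553865))/555465 = -27749/9745; β = (6·(-553865) − 741·(-2238))/555465 = -554944/185155.
Residuals: -209221/185155, -42782/37031, 493887/185155, -93359/185155, 45908/37031, -206937/185155; SSR = 2363872/185155.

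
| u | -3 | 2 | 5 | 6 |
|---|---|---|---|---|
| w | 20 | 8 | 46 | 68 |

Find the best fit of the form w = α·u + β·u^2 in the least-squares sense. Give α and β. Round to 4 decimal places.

Sums needed: Σu·u = 74, Σu·u^2 = 322, Σu^2·u^2 = 2018.
And Σu·w = 594, Σu^2·w = 3810.
Δ = 74·2018 − 322² = 45648.
α = (594·2018 − 322·3810)/45648 = -586/951; β = (74·3810 − 322·594)/45648 = 1889/951.

α = -0.6162, β = 1.9863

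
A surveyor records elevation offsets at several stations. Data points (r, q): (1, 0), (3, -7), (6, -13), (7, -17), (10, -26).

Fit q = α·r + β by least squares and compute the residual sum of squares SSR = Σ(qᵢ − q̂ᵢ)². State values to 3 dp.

SSR = 3.248

With design matrix M, MᵀM = [[195, 27]; [27, 5]] and Mᵀq = [-478, -63]ᵀ.
Eliminating β: 5·(row 1) − 27·(row 2) gives 246·α = 5·(-478) − 27·(-63) = -689, so α = -689/246.
Then β = ((-63) − 27·(-689/246))/5 = 207/82.
Residuals: 34/123, -46/41, 105/82, 10/123, -127/246; SSR = 799/246.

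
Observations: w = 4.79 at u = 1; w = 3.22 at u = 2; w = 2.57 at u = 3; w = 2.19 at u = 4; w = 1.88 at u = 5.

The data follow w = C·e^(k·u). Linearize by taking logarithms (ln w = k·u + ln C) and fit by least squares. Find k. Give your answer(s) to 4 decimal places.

k = -0.2256

Linearized form: ln w = k·u + ln C. From the 5 transformed points,
XᵀX = [[55.0000, 15.0000]; [15.0000, 5]], rhs = [13.0290, 5.0950]ᵀ  (here Σu = 15.0000, Σ(u)² = 55.0000, Σln w = 5.0950, Σu·ln w = 13.0290).
Δ = 55.0000·5 − (15.0000)² = 50.0000; k = (13.0290·5 − 15.0000·5.0950)/50.0000 = -0.22560, ln C = (55.0000·5.0950 − 15.0000·13.0290)/50.0000 = 1.69580.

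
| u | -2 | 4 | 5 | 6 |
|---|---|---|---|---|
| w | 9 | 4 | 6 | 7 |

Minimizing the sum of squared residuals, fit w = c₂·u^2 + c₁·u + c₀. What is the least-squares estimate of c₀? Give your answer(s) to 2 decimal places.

XᵀX·[c₂, c₁, c₀]ᵀ = Xᵀw reads: 2193·c₂ + 397·c₁ + 81·c₀ = 502;  397·c₂ + 81·c₁ + 13·c₀ = 70;  81·c₂ + 13·c₁ + 4·c₀ = 26.
(Σu^2·u^2 = 2193, Σu^2·u = 397, Σu^2 = 81, Σu·u = 81, Σu = 13, Σ1 = 4, Σu^2·w = 502, Σu·w = 70, Σw = 26.)
Inverting the 3×3 Gram matrix, [c₂, c₁, c₀]ᵀ = [99/353, -2369/1765, 9148/1765]ᵀ.

c₀ = 5.18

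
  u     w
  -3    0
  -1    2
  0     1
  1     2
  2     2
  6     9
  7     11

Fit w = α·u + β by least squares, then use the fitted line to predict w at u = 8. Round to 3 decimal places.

ŵ = 10.878

Forming AᵀA = [[100, 12]; [12, 7]] and Aᵀw = [135, 27]ᵀ gives AᵀA·[α, β]ᵀ = Aᵀw.
det = 100·7 − 12² = 556.
α = (135·7 − 12·27)/556 = 621/556; β = (100·27 − 12·135)/556 = 270/139.
At u = 8: ŵ = (621/556)·(8) + (270/139)·(1) = 1512/139.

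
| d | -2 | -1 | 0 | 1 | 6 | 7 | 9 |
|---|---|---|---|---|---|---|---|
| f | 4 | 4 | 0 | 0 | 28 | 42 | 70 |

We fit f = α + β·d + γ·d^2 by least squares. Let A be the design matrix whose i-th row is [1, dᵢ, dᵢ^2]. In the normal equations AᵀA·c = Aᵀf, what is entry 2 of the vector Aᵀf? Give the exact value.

Entry 2 ↔ basis d, so (Aᵀf)_{2} = Σᵢ (d)·fᵢ = (-2)·(4) + (-1)·(4) + (0)·(0) + (1)·(0) + (6)·(28) + (7)·(42) + (9)·(70) = 1080.

1080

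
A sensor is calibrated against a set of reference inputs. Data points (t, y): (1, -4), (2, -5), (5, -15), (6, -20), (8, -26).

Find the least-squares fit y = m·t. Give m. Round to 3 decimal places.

m = -3.208

Entries of AᵀA: Σt·t = 130.
For Aᵀy: Σt·y = -417.
AᵀA·[m]ᵀ = Aᵀy becomes [[130]]·[m]ᵀ = [-417]ᵀ.
m = (-417)/130 = -3.20769.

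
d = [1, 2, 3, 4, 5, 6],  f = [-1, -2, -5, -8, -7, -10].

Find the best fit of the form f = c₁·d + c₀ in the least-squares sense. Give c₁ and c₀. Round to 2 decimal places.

Compute the Gram sums: Σd·d = 91, Σd = 21, Σ1 = 6.
Right-hand side: Σd·f = -147, Σf = -33.
So XᵀX·[c₁, c₀]ᵀ = Xᵀf: [[91, 21]; [21, 6]]·[c₁, c₀]ᵀ = [-147, -33]ᵀ.
Eliminating c₀: 6·(row 1) − 21·(row 2) gives 105·c₁ = 6·(-147) − 21·(-33) = -189, so c₁ = -9/5.
Then c₀ = ((-33) − 21·(-9/5))/6 = 4/5.

c₁ = -1.80, c₀ = 0.80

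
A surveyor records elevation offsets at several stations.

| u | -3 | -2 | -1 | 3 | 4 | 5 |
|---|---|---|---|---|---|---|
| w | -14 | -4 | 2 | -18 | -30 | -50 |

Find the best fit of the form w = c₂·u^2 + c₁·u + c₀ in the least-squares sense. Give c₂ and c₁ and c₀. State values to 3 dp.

c₂ = -2.009, c₁ = -0.499, c₀ = 2.930

Sums needed: Σu^2·u^2 = 1060, Σu^2·u = 180, Σu^2 = 64, Σu·u = 64, Σu = 6, Σ1 = 6.
Moment sums: Σu^2·w = -2032, Σu·w = -376, Σw = -114.
Solving the 3×3 system (Gaussian elimination) gives c₂ = -219/109, c₁ = -1577/3161, c₀ = 9262/3161.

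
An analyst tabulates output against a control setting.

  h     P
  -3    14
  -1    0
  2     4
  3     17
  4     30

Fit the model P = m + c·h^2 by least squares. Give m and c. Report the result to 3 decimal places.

Setting ∂/∂m … = 0 gives: 5·m + 39·c = 65;  39·m + 435·c = 775.
(Σ1 = 5, Σh^2 = 39, Σh^2·h^2 = 435, ΣP = 65, Σh^2·P = 775.)
det = 5·435 − 39² = 654.
m = (65·435 − 39·775)/654 = -325/109; c = (5·775 − 39·65)/654 = 670/327.

m = -2.982, c = 2.049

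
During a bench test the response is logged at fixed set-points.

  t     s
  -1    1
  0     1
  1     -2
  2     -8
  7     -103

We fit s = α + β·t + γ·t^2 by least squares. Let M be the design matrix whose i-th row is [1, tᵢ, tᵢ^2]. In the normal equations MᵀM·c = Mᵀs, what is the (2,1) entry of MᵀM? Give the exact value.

Row 2 ↔ basis t, column 1 ↔ basis 1, so (MᵀM)_{2,1} = Σᵢ t = (-1)·(1) + (0)·(1) + (1)·(1) + (2)·(1) + (7)·(1) = 9.

9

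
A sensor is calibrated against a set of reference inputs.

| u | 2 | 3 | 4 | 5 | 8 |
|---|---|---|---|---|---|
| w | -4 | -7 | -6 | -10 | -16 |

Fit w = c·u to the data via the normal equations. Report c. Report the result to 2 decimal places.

c = -1.96

With design matrix A, AᵀA = [[118]] and Aᵀw = [-231]ᵀ.
c = (-231)/118 = -1.95763.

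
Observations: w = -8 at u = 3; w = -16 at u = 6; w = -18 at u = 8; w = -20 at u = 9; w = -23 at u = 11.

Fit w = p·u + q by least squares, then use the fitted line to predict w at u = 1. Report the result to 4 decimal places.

The normal equations are: 311·p + 37·q = -697;  37·p + 5·q = -85.
(Σu·u = 311, Σu = 37, Σ1 = 5, Σu·w = -697, Σw = -85.)
Eliminating q: 5·(row 1) − 37·(row 2) gives 186·p = 5·(-697) − 37·(-85) = -340, so p = -170/93.
Then q = ((-85) − 37·(-170/93))/5 = -323/93.
At u = 1: ŵ = (-170/93)·(1) + (-323/93)·(1) = -493/93.

ŵ = -5.3011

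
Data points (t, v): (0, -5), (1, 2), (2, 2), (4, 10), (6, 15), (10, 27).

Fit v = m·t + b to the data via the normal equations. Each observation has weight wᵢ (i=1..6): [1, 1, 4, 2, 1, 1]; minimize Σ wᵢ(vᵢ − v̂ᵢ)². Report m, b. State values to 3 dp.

The normal equations are: 185·m + 33·b = 458;  33·m + 10·b = 67.
Determinant 185·10 − 33² = 761.
m = (458·10 − 33·67)/761 = 2369/761; b = (185·67 − 33·458)/761 = -2719/761.

m = 3.113, b = -3.573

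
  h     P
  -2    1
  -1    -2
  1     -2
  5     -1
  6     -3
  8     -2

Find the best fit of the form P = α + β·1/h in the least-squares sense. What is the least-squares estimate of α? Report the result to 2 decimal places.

Setting ∂/∂α … = 0 gives: 6·α + (-1/120)·β = -9;  (-1/120)·α + (33601/14400)·β = -29/20.
Eliminating β: (33601/14400)·(row 1) − (-1/120)·(row 2) gives (40321/2880)·α = (33601/14400)·(-9) − (-1/120)·(-29/20) = -100861/4800, so α = -302583/201605.
Then β = ((-29/20) − (-1/120)·(-302583/201605))/(33601/14400) = -25272/40321.

α = -1.50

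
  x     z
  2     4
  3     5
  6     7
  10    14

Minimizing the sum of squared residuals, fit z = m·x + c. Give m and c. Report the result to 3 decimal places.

The normal system AᵀA·[m, c]ᵀ = Aᵀz is [[149, 21]; [21, 4]]·[m, c]ᵀ = [205, 30]ᵀ.
Determinant 149·4 − 21² = 155.
m = (205·4 − 21·30)/155 = 38/31; c = (149·30 − 21·205)/155 = 33/31.

m = 1.226, c = 1.065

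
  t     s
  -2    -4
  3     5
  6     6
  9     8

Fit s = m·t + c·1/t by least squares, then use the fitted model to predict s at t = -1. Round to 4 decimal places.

Compute the Gram sums: Σt·t = 130, Σt·1/t = 4, Σ1/t·1/t = 65/162.
Right-hand side: Σt·s = 131, Σ1/t·s = 50/9.
Normal equations: [[130, 4]; [4, 65/162]]·[m, c]ᵀ = [131, 50/9]ᵀ.
Δ = 130·(65/162) − 4² = 2929/81.
m = (131·(65/162) − 4·(50/9))/(2929/81) = 4915/5858; c = (130·(50/9) − 4·131)/(2929/81) = 16056/2929.
At t = -1: ŝ = (4915/5858)·(-1) + (16056/2929)·(-1) = -37027/5858.

ŝ = -6.3208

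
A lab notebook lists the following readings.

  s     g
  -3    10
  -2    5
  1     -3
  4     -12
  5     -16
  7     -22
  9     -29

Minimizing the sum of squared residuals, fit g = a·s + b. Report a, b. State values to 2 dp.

a = -3.16, b = -0.10

With design matrix A, AᵀA = [[185, 21]; [21, 7]] and Aᵀg = [-586, -67]ᵀ.
Eliminating b: 7·(row 1) − 21·(row 2) gives 854·a = 7·(-586) − 21·(-67) = -2695, so a = -385/122.
Then b = ((-67) − 21·(-385/122))/7 = -89/854.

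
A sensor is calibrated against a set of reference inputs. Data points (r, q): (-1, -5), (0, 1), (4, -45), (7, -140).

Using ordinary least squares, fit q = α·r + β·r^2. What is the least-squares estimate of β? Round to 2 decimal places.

From the data, Σr·r = 66, Σr·r^2 = 406, Σr^2·r^2 = 2658.
For Aᵀq: Σr·q = -1155, Σr^2·q = -7585.
det = 66·2658 − 406² = 10592.
α = ((-1155)·2658 − 406·(-7585))/10592 = 595/662; β = (66·(-7585) − 406·(-1155))/10592 = -990/331.

β = -2.99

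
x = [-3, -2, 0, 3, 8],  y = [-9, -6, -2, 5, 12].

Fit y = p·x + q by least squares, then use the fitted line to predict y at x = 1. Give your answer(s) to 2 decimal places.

MᵀM·[p, q]ᵀ = Mᵀy reads: 86·p + 6·q = 150;  6·p + 5·q = 0.
Determinant 86·5 − 6² = 394.
p = (150·5 − 6·0)/394 = 375/197; q = (86·0 − 6·150)/394 = -450/197.
At x = 1: ŷ = (375/197)·(1) + (-450/197)·(1) = -75/197.

ŷ = -0.38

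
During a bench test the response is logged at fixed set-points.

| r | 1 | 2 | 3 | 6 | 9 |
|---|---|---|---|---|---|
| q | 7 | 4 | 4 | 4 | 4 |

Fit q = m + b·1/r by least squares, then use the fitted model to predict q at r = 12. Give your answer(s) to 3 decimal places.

q̂ = 3.448

From the data, Σ1 = 5, Σ1/r = 19/9, Σ1/r·1/r = 227/162.
And Σq = 23, Σ1/r·q = 103/9.
XᵀX·[m, b]ᵀ = Xᵀq becomes [[5, 19/9]; [19/9, 227/162]]·[m, b]ᵀ = [23, 103/9]ᵀ.
Δ = 5·(227/162) − (19/9)² = 413/162.
m = (23·(227/162) − (19/9)·(103/9))/(413/162) = 1307/413; b = (5·(103/9) − (19/9)·23)/(413/162) = 1404/413.
At r = 12: q̂ = (1307/413)·(1) + (1404/413)·(1/12) = 1424/413.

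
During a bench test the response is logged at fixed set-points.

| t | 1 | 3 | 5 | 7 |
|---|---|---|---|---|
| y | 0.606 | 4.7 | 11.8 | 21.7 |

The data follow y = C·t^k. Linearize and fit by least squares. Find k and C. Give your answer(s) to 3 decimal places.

k = 1.840, C = 0.611

Linearized form: ln y = k·ln t + ln C. From the 4 transformed points,
Σln t = 4.6540, Σ(ln t)² = 7.5838, Σln y = 6.5921, Σln t·ln y = 11.6606.
Equations: 7.5838·k + 4.6540·ln C = 11.6606;  4.6540·k + 4·ln C = 6.5921.
Δ = 7.5838·4 − (4.6540)² = 8.6759; k = (11.6606·4 − 4.6540·6.5921)/8.6759 = 1.83993, ln C = (7.5838·6.5921 − 4.6540·11.6606)/8.6759 = -0.49272, so C = exp(-0.49272) = 0.61096.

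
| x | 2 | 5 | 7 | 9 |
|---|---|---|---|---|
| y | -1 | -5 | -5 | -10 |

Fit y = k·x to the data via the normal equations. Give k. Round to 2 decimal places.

k = -0.96

Sums needed: Σx·x = 159.
For Mᵀy: Σx·y = -152.
k = (-152)/159 = -0.955975.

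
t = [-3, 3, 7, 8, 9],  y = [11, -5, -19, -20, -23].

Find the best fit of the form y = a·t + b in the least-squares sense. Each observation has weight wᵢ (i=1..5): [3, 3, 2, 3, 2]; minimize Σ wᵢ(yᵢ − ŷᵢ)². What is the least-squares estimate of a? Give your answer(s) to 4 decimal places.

a = -2.8751

Entries of XᵀWX: Σwᵢ·t·t = 506, Σwᵢ·t = 56, Σwᵢ·1 = 13.
Right-hand side: Σwᵢ·t·y = -1304, Σwᵢ·y = -126.
Determinant 506·13 − 56² = 3442.
a = ((-1304)·13 − 56·(-126))/3442 = -4948/1721; b = (506·(-126) − 56·(-1304))/3442 = 4634/1721.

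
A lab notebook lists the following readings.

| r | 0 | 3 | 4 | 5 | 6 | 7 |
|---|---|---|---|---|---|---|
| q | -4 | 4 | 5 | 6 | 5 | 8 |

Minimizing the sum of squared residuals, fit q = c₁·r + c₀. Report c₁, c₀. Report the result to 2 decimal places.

Entries of XᵀX: Σr·r = 135, Σr = 25, Σ1 = 6.
Right-hand side: Σr·q = 148, Σq = 24.
So XᵀX·[c₁, c₀]ᵀ = Xᵀq: [[135, 25]; [25, 6]]·[c₁, c₀]ᵀ = [148, 24]ᵀ.
Eliminating c₀: 6·(row 1) − 25·(row 2) gives 185·c₁ = 6·148 − 25·24 = 288, so c₁ = 288/185.
Then c₀ = (24 − 25·(288/185))/6 = -92/37.

c₁ = 1.56, c₀ = -2.49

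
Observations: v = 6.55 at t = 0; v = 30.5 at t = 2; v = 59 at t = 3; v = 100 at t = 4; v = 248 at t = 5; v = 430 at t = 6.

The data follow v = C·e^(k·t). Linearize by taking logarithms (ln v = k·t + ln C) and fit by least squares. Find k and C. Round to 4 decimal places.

k = 0.6964, C = 6.9472

Taking logs, ln v = k·t + ln C, so regress ln v on t.
XᵀX = [[90.0000, 20.0000]; [20.0000, 6]], rhs = [101.4386, 25.5571]ᵀ  (here Σt = 20.0000, Σ(t)² = 90.0000, Σln v = 25.5571, Σt·ln v = 101.4386).
Slope k = (n·Σt·ln v − Σt·Σln v)/(n·Σ(t)² − (Σt)²) = (6·101.4386 − 20.0000·25.5571)/140.0000 = 0.69635; ln C = (Σln v − k·Σt)/n = 1.93834, so C = exp(1.93834) = 6.94724.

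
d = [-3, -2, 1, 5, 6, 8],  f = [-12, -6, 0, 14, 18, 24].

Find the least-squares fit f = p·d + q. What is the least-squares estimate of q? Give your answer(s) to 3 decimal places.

Sums needed: Σd·d = 139, Σd = 15, Σ1 = 6.
For Xᵀf: Σd·f = 418, Σf = 38.
XᵀX·[p, q]ᵀ = Xᵀf becomes [[139, 15]; [15, 6]]·[p, q]ᵀ = [418, 38]ᵀ.
Eliminating q: 6·(row 1) − 15·(row 2) gives 609·p = 6·418 − 15·38 = 1938, so p = 646/203.
Then q = (38 − 15·(646/203))/6 = -988/609.

q = -1.622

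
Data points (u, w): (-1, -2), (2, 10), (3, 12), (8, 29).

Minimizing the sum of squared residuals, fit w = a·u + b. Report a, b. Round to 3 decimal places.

Setting ∂/∂a … = 0 gives: 78·a + 12·b = 290;  12·a + 4·b = 49.
Eliminating b: 4·(row 1) − 12·(row 2) gives 168·a = 4·290 − 12·49 = 572, so a = 143/42.
Then b = (49 − 12·(143/42))/4 = 57/28.

a = 3.405, b = 2.036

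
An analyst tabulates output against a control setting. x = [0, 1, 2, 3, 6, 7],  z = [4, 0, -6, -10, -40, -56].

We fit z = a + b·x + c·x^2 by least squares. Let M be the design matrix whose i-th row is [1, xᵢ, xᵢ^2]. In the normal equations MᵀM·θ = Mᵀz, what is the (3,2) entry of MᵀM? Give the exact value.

Row 3 ↔ basis x^2, column 2 ↔ basis x, so (MᵀM)_{3,2} = Σᵢ (x^2)·(x) = (0)·(0) + (1)·(1) + (4)·(2) + (9)·(3) + (36)·(6) + (49)·(7) = 595.

595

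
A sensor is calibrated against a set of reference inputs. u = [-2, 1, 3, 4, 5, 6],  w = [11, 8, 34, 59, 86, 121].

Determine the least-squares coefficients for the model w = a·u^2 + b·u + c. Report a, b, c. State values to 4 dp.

From the data, Σu^2·u^2 = 2275, Σu^2·u = 425, Σu^2 = 91, Σu·u = 91, Σu = 17, Σ1 = 6.
For Aᵀw: Σu^2·w = 7808, Σu·w = 1480, Σw = 319.
AᵀA·[a, b, c]ᵀ = Aᵀw becomes [[2275, 425, 91]; [425, 91, 17]; [91, 17, 6]]·[a, b, c]ᵀ = [7808, 1480, 319]ᵀ.
Row-reducing yields a = 7723/2596, b = 81/44, c = 167/59.

a = 2.9750, b = 1.8409, c = 2.8305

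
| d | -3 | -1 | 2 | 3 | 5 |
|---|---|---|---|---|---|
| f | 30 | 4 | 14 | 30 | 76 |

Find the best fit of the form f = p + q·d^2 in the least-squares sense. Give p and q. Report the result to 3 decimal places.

XᵀX·[p, q]ᵀ = Xᵀf reads: 5·p + 48·q = 154;  48·p + 804·q = 2500.
(Σ1 = 5, Σd^2 = 48, Σd^2·d^2 = 804, Σf = 154, Σd^2·f = 2500.)
Eliminating q: 804·(row 1) − 48·(row 2) gives 1716·p = 804·154 − 48·2500 = 3816, so p = 318/143.
Then q = (2500 − 48·(318/143))/804 = 1277/429.

p = 2.224, q = 2.977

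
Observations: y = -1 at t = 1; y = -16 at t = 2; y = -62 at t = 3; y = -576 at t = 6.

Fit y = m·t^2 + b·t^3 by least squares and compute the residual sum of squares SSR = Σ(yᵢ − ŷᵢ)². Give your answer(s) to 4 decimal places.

Normal-equation sums: Σt^2·t^2 = 1394, Σt^2·t^3 = 8052, Σt^3·t^3 = 47450.
Moment sums: Σt^2·y = -21359, Σt^3·y = -126219.
Normal equations: [[1394, 8052]; [8052, 47450]]·[m, b]ᵀ = [-21359, -126219]ᵀ.
Eliminating b: 47450·(row 1) − 8052·(row 2) gives 1310596·m = 47450·(-21359) − 8052·(-126219) = 2830838, so m = 1415419/655298.
Then b = ((-126219) − 8052·(1415419/655298))/47450 = -1983309/655298.
Residuals: -43704/327649, -19998/46807, 91048/327649, -5994/327649; SSR = 91048/327649.

SSR = 0.2779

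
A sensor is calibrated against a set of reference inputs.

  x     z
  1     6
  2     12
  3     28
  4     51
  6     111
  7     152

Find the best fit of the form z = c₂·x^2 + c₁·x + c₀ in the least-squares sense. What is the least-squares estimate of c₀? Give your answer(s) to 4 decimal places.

Compute the Gram sums: Σx^2·x^2 = 4051, Σx^2·x = 659, Σx^2 = 115, Σx·x = 115, Σx = 23, Σ1 = 6.
Right-hand side: Σx^2·z = 12566, Σx·z = 2048, Σz = 360.
Normal equations: [[4051, 659, 115]; [659, 115, 23]; [115, 23, 6]]·[c₂, c₁, c₀]ᵀ = [12566, 2048, 360]ᵀ.
Solving the 3×3 system (Gaussian elimination) gives c₂ = 2701/840, c₁ = -1049/840, c₀ = 221/70.

c₀ = 3.1571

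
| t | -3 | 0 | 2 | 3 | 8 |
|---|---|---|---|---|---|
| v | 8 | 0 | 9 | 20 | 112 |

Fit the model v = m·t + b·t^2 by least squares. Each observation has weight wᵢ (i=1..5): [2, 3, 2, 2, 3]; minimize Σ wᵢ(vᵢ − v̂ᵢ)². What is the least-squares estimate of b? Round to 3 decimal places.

b = 1.515

From the data, Σwᵢ·t·t = 236, Σwᵢ·t·t^2 = 1552, Σwᵢ·t^2·t^2 = 12644.
Right-hand side: Σwᵢ·t·v = 2796, Σwᵢ·t^2·v = 22080.
Normal equations: [[236, 1552]; [1552, 12644]]·[m, b]ᵀ = [2796, 22080]ᵀ.
Δ = 236·12644 − 1552² = 575280.
m = (2796·12644 − 1552·22080)/575280 = 443/235; b = (236·22080 − 1552·2796)/575280 = 356/235.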